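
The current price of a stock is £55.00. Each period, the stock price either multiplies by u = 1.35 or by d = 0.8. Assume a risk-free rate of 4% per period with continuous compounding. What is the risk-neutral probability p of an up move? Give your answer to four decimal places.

p = 0.4378

Risk-neutral probability p = (e^0.04 − 0.8)/(1.35 − 0.8) = 0.2408/0.5500 = 0.4378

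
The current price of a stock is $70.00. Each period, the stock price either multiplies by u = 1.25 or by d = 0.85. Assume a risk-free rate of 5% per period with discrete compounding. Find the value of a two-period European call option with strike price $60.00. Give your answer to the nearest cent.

Risk-neutral probability p = (1 + 0.05 − 0.85)/(1.25 − 0.85) = 0.2000/0.4000 = 0.5000
Terminal stock prices: S_uu = 109.4, S_ud = 74.38, S_dd = 50.57
Terminal payoffs (S − K): max(49.38, 0) = 49.38, max(14.38, 0) = 14.38, max(-9.425, 0) = 0
Node u (S = 87.5): V_u = 1/1.05·[0.5000·49.3750 + 0.5000·14.3750] = 30.3571
Node d (S = 59.5): V_d = 1/1.05·[0.5000·14.3750 + 0.5000·0.0000] = 6.8452
Node 0 (S = 70): V_0 = 1/1.05·[0.5000·30.3571 + 0.5000·6.8452] = 17.7154

$17.72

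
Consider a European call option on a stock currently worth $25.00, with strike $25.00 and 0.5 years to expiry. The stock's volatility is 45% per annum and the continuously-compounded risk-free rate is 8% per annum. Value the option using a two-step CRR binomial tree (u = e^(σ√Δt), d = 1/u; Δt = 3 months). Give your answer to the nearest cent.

CRR parameters: u = e^(σ√Δt) = e^(0.45·√0.25) = 1.2523, d = 1/u = 0.7985
Per-period rate: rΔt = 0.08·0.25 = 0.02, so R = e^0.02 = 1.0202
Risk-neutral probability p = (e^0.02 − 0.7985)/(1.2523 − 0.7985) = 0.2217/0.4538 = 0.4885
Terminal stock prices: S_uu = 39.21, S_ud = 25, S_dd = 15.94
Terminal payoffs (S − K): max(14.21, 0) = 14.21, max(0, 0) = 0, max(-9.059, 0) = 0
Node u (S = 31.31): V_u = e^(−0.02)·[0.4885·14.2078 + 0.5115·0.0000] = 6.8031
Node d (S = 19.96): V_d = e^(−0.02)·[0.4885·0.0000 + 0.5115·0.0000] = 0.0000
Node 0 (S = 25): V_0 = e^(−0.02)·[0.4885·6.8031 + 0.5115·0.0000] = 3.2575

$3.26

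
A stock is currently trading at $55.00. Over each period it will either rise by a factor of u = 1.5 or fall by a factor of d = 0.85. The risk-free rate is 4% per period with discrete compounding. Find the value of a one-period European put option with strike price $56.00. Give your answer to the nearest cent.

$6.29

Risk-neutral probability p = (1 + 0.04 − 0.85)/(1.5 − 0.85) = 0.1900/0.6500 = 0.2923
Terminal stock prices: S_u = 82.5, S_d = 46.75
Terminal payoffs (K − S): max(-26.5, 0) = 0, max(9.25, 0) = 9.25
Node 0 (S = 55): V_0 = 1/1.04·[0.2923·0.0000 + 0.7077·9.2500] = 6.2944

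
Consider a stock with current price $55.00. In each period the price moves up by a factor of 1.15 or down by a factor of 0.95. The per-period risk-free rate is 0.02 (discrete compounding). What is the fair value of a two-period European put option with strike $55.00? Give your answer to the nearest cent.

Risk-neutral probability p = (1 + 0.02 − 0.95)/(1.15 − 0.95) = 0.0700/0.2000 = 0.3500
Terminal stock prices: S_uu = 72.74, S_ud = 60.09, S_dd = 49.64
Terminal payoffs (K − S): max(-17.74, 0) = 0, max(-5.087, 0) = 0, max(5.363, 0) = 5.363
Node u (S = 63.25): V_u = 1/1.02·[0.3500·0.0000 + 0.6500·0.0000] = 0.0000
Node d (S = 52.25): V_d = 1/1.02·[0.3500·0.0000 + 0.6500·5.3625] = 3.4173
Node 0 (S = 55): V_0 = 1/1.02·[0.3500·0.0000 + 0.6500·3.4173] = 2.1777

$2.18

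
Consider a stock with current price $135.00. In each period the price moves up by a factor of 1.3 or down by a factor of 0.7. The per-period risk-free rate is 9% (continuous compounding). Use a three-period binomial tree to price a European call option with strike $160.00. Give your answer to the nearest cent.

Risk-neutral probability p = (e^0.09 − 0.7)/(1.3 − 0.7) = 0.3942/0.6000 = 0.6570
Terminal stock prices: S_uuu = 296.6, S_uud = 159.7, S_udd = 85.99, S_ddd = 46.3
Terminal payoffs (S − K): max(136.6, 0) = 136.6, max(-0.295, 0) = 0, max(-74.01, 0) = 0, max(-113.7, 0) = 0
Node uu (S = 228.2): V_uu = e^(−0.09)·[0.6570·136.5950 + 0.3430·0.0000] = 82.0135
Node ud (S = 122.8): V_ud = e^(−0.09)·[0.6570·0.0000 + 0.3430·0.0000] = 0.0000
Node dd (S = 66.15): V_dd = e^(−0.09)·[0.6570·0.0000 + 0.3430·0.0000] = 0.0000
Node u (S = 175.5): V_u = e^(−0.09)·[0.6570·82.0135 + 0.3430·0.0000] = 49.2420
Node d (S = 94.5): V_d = e^(−0.09)·[0.6570·0.0000 + 0.3430·0.0000] = 0.0000
Node 0 (S = 135): V_0 = e^(−0.09)·[0.6570·49.2420 + 0.3430·0.0000] = 29.5656

$29.57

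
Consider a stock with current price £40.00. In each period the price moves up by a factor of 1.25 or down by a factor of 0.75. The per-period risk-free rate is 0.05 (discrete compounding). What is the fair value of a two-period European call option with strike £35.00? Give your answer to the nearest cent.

Risk-neutral probability p = (1 + 0.05 − 0.75)/(1.25 − 0.75) = 0.3000/0.5000 = 0.6000
Terminal stock prices: S_uu = 62.5, S_ud = 37.5, S_dd = 22.5
Terminal payoffs (S − K): max(27.5, 0) = 27.5, max(2.5, 0) = 2.5, max(-12.5, 0) = 0
Node u (S = 50): V_u = 1/1.05·[0.6000·27.5000 + 0.4000·2.5000] = 16.6667
Node d (S = 30): V_d = 1/1.05·[0.6000·2.5000 + 0.4000·0.0000] = 1.4286
Node 0 (S = 40): V_0 = 1/1.05·[0.6000·16.6667 + 0.4000·1.4286] = 10.0680

£10.07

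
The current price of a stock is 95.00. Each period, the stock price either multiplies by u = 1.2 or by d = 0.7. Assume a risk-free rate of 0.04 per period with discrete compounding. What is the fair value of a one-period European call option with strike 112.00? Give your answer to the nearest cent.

1.31

Risk-neutral probability p = (1 + 0.04 − 0.7)/(1.2 − 0.7) = 0.3400/0.5000 = 0.6800
Terminal stock prices: S_u = 114, S_d = 66.5
Terminal payoffs (S − K): max(2, 0) = 2, max(-45.5, 0) = 0
Node 0 (S = 95): V_0 = 1/1.04·[0.6800·2.0000 + 0.3200·0.0000] = 1.3077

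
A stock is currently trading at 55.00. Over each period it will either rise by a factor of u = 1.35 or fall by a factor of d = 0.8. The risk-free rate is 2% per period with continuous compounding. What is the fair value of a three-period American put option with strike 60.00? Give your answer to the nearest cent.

11.95

Risk-neutral probability p = (e^0.02 − 0.8)/(1.35 − 0.8) = 0.2202/0.5500 = 0.4004
Terminal stock prices: S_uuu = 135.3, S_uud = 80.19, S_udd = 47.52, S_ddd = 28.16
Terminal payoffs (K − S): max(-75.32, 0) = 0, max(-20.19, 0) = 0, max(12.48, 0) = 12.48, max(31.84, 0) = 31.84
Node uu (S = 100.2): continuation = e^(−0.02)·[0.4004·0.0000 + 0.5996·0.0000] = 0.0000; exercise value = 0.0000 ≤ continuation, so V_uu = 0.0000
Node ud (S = 59.4): continuation = e^(−0.02)·[0.4004·0.0000 + 0.5996·12.4800] = 7.3352; exercise value = 0.6000 ≤ continuation, so V_ud = 7.3352
Node dd (S = 35.2): continuation = e^(−0.02)·[0.4004·12.4800 + 0.5996·31.8400] = 23.6119; exercise value = 24.8000 > continuation, so V_dd = 24.8000 (exercise)
Node u (S = 74.25): continuation = e^(−0.02)·[0.4004·0.0000 + 0.5996·7.3352] = 4.3114; exercise value = 0.0000 ≤ continuation, so V_u = 4.3114
Node d (S = 44): continuation = e^(−0.02)·[0.4004·7.3352 + 0.5996·24.8000] = 17.4551; exercise value = 16.0000 ≤ continuation, so V_d = 17.4551
Node 0 (S = 55): continuation = e^(−0.02)·[0.4004·4.3114 + 0.5996·17.4551] = 11.9514; exercise value = 5.0000 ≤ continuation, so V_0 = 11.9514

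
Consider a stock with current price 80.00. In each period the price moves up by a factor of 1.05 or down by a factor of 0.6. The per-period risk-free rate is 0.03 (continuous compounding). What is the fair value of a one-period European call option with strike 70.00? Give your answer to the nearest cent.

13.00

Risk-neutral probability p = (e^0.03 − 0.6)/(1.05 − 0.6) = 0.4305/0.4500 = 0.9566
Terminal stock prices: S_u = 84, S_d = 48
Terminal payoffs (S − K): max(14, 0) = 14, max(-22, 0) = 0
Node 0 (S = 80): V_0 = e^(−0.03)·[0.9566·14.0000 + 0.0434·0.0000] = 12.9961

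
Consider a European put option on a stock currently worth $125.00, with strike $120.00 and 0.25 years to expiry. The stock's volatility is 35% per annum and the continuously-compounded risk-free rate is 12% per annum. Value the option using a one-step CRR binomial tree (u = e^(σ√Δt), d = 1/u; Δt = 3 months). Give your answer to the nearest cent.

CRR parameters: u = e^(σ√Δt) = e^(0.35·√0.25) = 1.1912, d = 1/u = 0.8395
Per-period rate: rΔt = 0.12·0.25 = 0.03, so R = e^0.03 = 1.0305
Risk-neutral probability p = (e^0.03 − 0.8395)/(1.1912 − 0.8395) = 0.1910/0.3518 = 0.5429
Terminal stock prices: S_u = 148.9, S_d = 104.9
Terminal payoffs (K − S): max(-28.91, 0) = 0, max(15.07, 0) = 15.07
Node 0 (S = 125): V_0 = e^(−0.03)·[0.5429·0.0000 + 0.4571·15.0679] = 6.6835

$6.68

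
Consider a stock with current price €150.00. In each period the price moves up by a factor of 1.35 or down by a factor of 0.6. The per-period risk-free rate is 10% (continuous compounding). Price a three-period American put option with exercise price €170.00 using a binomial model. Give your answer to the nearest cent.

Risk-neutral probability p = (e^0.1 − 0.6)/(1.35 − 0.6) = 0.5052/0.7500 = 0.6736
Terminal stock prices: S_uuu = 369.1, S_uud = 164, S_udd = 72.9, S_ddd = 32.4
Terminal payoffs (K − S): max(-199.1, 0) = 0, max(5.975, 0) = 5.975, max(97.1, 0) = 97.1, max(137.6, 0) = 137.6
Node uu (S = 273.4): continuation = e^(−0.1)·[0.6736·0.0000 + 0.3264·5.9750] = 1.7649; exercise value = 0.0000 ≤ continuation, so V_uu = 1.7649
Node ud (S = 121.5): continuation = e^(−0.1)·[0.6736·5.9750 + 0.3264·97.1000] = 32.3224; exercise value = 48.5000 > continuation, so V_ud = 48.5000 (exercise)
Node dd (S = 54): continuation = e^(−0.1)·[0.6736·97.1000 + 0.3264·137.6000] = 99.8224; exercise value = 116.0000 > continuation, so V_dd = 116.0000 (exercise)
Node u (S = 202.5): continuation = e^(−0.1)·[0.6736·1.7649 + 0.3264·48.5000] = 15.4013; exercise value = 0.0000 ≤ continuation, so V_u = 15.4013
Node d (S = 90): continuation = e^(−0.1)·[0.6736·48.5000 + 0.3264·116.0000] = 63.8224; exercise value = 80.0000 > continuation, so V_d = 80.0000 (exercise)
Node 0 (S = 150): continuation = e^(−0.1)·[0.6736·15.4013 + 0.3264·80.0000] = 33.0164; exercise value = 20.0000 ≤ continuation, so V_0 = 33.0164

€33.02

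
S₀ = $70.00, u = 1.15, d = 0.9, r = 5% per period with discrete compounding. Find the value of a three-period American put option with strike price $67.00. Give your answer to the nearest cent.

$1.79

Risk-neutral probability p = (1 + 0.05 − 0.9)/(1.15 − 0.9) = 0.1500/0.2500 = 0.6000
Terminal stock prices: S_uuu = 106.5, S_uud = 83.32, S_udd = 65.2, S_ddd = 51.03
Terminal payoffs (K − S): max(-39.46, 0) = 0, max(-16.32, 0) = 0, max(1.795, 0) = 1.795, max(15.97, 0) = 15.97
Node uu (S = 92.57): continuation = 1/1.05·[0.6000·0.0000 + 0.4000·0.0000] = 0.0000; exercise value = 0.0000 ≤ continuation, so V_uu = 0.0000
Node ud (S = 72.45): continuation = 1/1.05·[0.6000·0.0000 + 0.4000·1.7950] = 0.6838; exercise value = 0.0000 ≤ continuation, so V_ud = 0.6838
Node dd (S = 56.7): continuation = 1/1.05·[0.6000·1.7950 + 0.4000·15.9700] = 7.1095; exercise value = 10.3000 > continuation, so V_dd = 10.3000 (exercise)
Node u (S = 80.5): continuation = 1/1.05·[0.6000·0.0000 + 0.4000·0.6838] = 0.2605; exercise value = 0.0000 ≤ continuation, so V_u = 0.2605
Node d (S = 63): continuation = 1/1.05·[0.6000·0.6838 + 0.4000·10.3000] = 4.3146; exercise value = 4.0000 ≤ continuation, so V_d = 4.3146
Node 0 (S = 70): continuation = 1/1.05·[0.6000·0.2605 + 0.4000·4.3146] = 1.7925; exercise value = 0.0000 ≤ continuation, so V_0 = 1.7925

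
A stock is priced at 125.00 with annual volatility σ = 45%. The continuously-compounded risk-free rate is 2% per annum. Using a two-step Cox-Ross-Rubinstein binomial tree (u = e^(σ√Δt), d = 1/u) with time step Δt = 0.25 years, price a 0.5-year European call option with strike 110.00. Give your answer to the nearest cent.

25.00

CRR parameters: u = e^(σ√Δt) = e^(0.45·√0.25) = 1.2523, d = 1/u = 0.7985
Per-period rate: rΔt = 0.02·0.25 = 0.005, so R = e^0.005 = 1.0050
Risk-neutral probability p = (e^0.005 − 0.7985)/(1.2523 − 0.7985) = 0.2065/0.4538 = 0.4550
Terminal stock prices: S_uu = 196, S_ud = 125, S_dd = 79.7
Terminal payoffs (S − K): max(86.04, 0) = 86.04, max(15, 0) = 15, max(-30.3, 0) = 0
Node u (S = 156.5): V_u = e^(−0.005)·[0.4550·86.0390 + 0.5450·15.0000] = 47.0890
Node d (S = 99.81): V_d = e^(−0.005)·[0.4550·15.0000 + 0.5450·0.0000] = 6.7914
Node 0 (S = 125): V_0 = e^(−0.005)·[0.4550·47.0890 + 0.5450·6.7914] = 25.0028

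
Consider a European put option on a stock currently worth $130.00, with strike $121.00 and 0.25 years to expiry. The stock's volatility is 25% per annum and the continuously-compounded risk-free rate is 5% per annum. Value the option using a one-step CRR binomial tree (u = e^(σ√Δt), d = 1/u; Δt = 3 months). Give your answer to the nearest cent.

$2.98

CRR parameters: u = e^(σ√Δt) = e^(0.25·√0.25) = 1.1331, d = 1/u = 0.8825
Per-period rate: rΔt = 0.05·0.25 = 0.0125, so R = e^0.0125 = 1.0126
Risk-neutral probability p = (e^0.0125 − 0.8825)/(1.1331 − 0.8825) = 0.1301/0.2507 = 0.5190
Terminal stock prices: S_u = 147.3, S_d = 114.7
Terminal payoffs (K − S): max(-26.31, 0) = 0, max(6.275, 0) = 6.275
Node 0 (S = 130): V_0 = e^(−0.0125)·[0.5190·0.0000 + 0.4810·6.2754] = 2.9811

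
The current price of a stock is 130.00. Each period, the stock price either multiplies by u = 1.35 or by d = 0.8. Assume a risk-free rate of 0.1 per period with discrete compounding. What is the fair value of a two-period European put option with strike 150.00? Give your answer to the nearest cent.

15.34

Risk-neutral probability p = (1 + 0.1 − 0.8)/(1.35 − 0.8) = 0.3000/0.5500 = 0.5455
Terminal stock prices: S_uu = 236.9, S_ud = 140.4, S_dd = 83.2
Terminal payoffs (K − S): max(-86.93, 0) = 0, max(9.6, 0) = 9.6, max(66.8, 0) = 66.8
Node u (S = 175.5): V_u = 1/1.1·[0.5455·0.0000 + 0.4545·9.6000] = 3.9669
Node d (S = 104): V_d = 1/1.1·[0.5455·9.6000 + 0.4545·66.8000] = 32.3636
Node 0 (S = 130): V_0 = 1/1.1·[0.5455·3.9669 + 0.4545·32.3636] = 15.3405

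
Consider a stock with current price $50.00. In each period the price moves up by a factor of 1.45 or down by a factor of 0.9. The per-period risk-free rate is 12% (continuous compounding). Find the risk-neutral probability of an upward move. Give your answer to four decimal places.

Risk-neutral probability p = (e^0.12 − 0.9)/(1.45 − 0.9) = 0.2275/0.5500 = 0.4136

p = 0.4136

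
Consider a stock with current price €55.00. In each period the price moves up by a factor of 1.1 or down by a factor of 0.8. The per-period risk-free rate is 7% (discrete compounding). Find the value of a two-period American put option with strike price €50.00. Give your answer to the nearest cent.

Risk-neutral probability p = (1 + 0.07 − 0.8)/(1.1 − 0.8) = 0.2700/0.3000 = 0.9000
Terminal stock prices: S_uu = 66.55, S_ud = 48.4, S_dd = 35.2
Terminal payoffs (K − S): max(-16.55, 0) = 0, max(1.6, 0) = 1.6, max(14.8, 0) = 14.8
Node u (S = 60.5): continuation = 1/1.07·[0.9000·0.0000 + 0.1000·1.6000] = 0.1495; exercise value = 0.0000 ≤ continuation, so V_u = 0.1495
Node d (S = 44): continuation = 1/1.07·[0.9000·1.6000 + 0.1000·14.8000] = 2.7290; exercise value = 6.0000 > continuation, so V_d = 6.0000 (exercise)
Node 0 (S = 55): continuation = 1/1.07·[0.9000·0.1495 + 0.1000·6.0000] = 0.6865; exercise value = 0.0000 ≤ continuation, so V_0 = 0.6865

€0.69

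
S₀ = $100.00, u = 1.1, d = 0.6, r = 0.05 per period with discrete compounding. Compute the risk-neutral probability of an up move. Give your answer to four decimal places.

p = 0.9000

Risk-neutral probability p = (1 + 0.05 − 0.6)/(1.1 − 0.6) = 0.4500/0.5000 = 0.9000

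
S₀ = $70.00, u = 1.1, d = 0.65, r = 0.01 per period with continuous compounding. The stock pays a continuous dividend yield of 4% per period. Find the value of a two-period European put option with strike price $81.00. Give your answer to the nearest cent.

$16.62

Per-period risk-free factor R = e^0.01 = 1.0101; dividend-adjusted growth = e^(0.01−0.04) = 0.9704.
Risk-neutral probability p = (0.9704 − 0.65)/(1.1 − 0.65) = 0.3204/0.4500 = 0.7121
Terminal stock prices: S_uu = 84.7, S_ud = 50.05, S_dd = 29.58
Terminal payoffs (K − S): max(-3.7, 0) = 0, max(30.95, 0) = 30.95, max(51.42, 0) = 51.42
Node u (S = 77): V_u = e^(−0.01)·[0.7121·0.0000 + 0.2879·30.9500] = 8.8218
Node d (S = 45.5): V_d = e^(−0.01)·[0.7121·30.9500 + 0.2879·51.4250] = 36.4781
Node 0 (S = 70): V_0 = e^(−0.01)·[0.7121·8.8218 + 0.2879·36.4781] = 16.6170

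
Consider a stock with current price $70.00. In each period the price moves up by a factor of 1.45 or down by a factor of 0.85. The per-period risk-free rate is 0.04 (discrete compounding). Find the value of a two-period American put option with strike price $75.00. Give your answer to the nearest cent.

$10.54

Risk-neutral probability p = (1 + 0.04 − 0.85)/(1.45 − 0.85) = 0.1900/0.6000 = 0.3167
Terminal stock prices: S_uu = 147.2, S_ud = 86.27, S_dd = 50.57
Terminal payoffs (K − S): max(-72.18, 0) = 0, max(-11.27, 0) = 0, max(24.43, 0) = 24.43
Node u (S = 101.5): continuation = 1/1.04·[0.3167·0.0000 + 0.6833·0.0000] = 0.0000; exercise value = 0.0000 ≤ continuation, so V_u = 0.0000
Node d (S = 59.5): continuation = 1/1.04·[0.3167·0.0000 + 0.6833·24.4250] = 16.0485; exercise value = 15.5000 ≤ continuation, so V_d = 16.0485
Node 0 (S = 70): continuation = 1/1.04·[0.3167·0.0000 + 0.6833·16.0485] = 10.5447; exercise value = 5.0000 ≤ continuation, so V_0 = 10.5447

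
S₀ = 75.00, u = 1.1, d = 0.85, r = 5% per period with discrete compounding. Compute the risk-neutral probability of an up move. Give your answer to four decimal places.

Risk-neutral probability p = (1 + 0.05 − 0.85)/(1.1 − 0.85) = 0.2000/0.2500 = 0.8000

p = 0.8000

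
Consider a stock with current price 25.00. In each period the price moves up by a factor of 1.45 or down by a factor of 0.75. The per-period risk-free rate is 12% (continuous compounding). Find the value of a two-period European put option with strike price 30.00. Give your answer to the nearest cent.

Risk-neutral probability p = (e^0.12 − 0.75)/(1.45 − 0.75) = 0.3775/0.7000 = 0.5393
Terminal stock prices: S_uu = 52.56, S_ud = 27.19, S_dd = 14.06
Terminal payoffs (K − S): max(-22.56, 0) = 0, max(2.812, 0) = 2.812, max(15.94, 0) = 15.94
Node u (S = 36.25): V_u = e^(−0.12)·[0.5393·0.0000 + 0.4607·2.8125] = 1.1492
Node d (S = 18.75): V_d = e^(−0.12)·[0.5393·2.8125 + 0.4607·15.9375] = 7.8576
Node 0 (S = 25): V_0 = e^(−0.12)·[0.5393·1.1492 + 0.4607·7.8576] = 3.7605

3.76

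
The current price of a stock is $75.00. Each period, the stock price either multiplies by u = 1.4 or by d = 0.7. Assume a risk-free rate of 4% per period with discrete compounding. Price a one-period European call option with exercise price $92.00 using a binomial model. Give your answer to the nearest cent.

Risk-neutral probability p = (1 + 0.04 − 0.7)/(1.4 − 0.7) = 0.3400/0.7000 = 0.4857
Terminal stock prices: S_u = 105, S_d = 52.5
Terminal payoffs (S − K): max(13, 0) = 13, max(-39.5, 0) = 0
Node 0 (S = 75): V_0 = 1/1.04·[0.4857·13.0000 + 0.5143·0.0000] = 6.0714

$6.07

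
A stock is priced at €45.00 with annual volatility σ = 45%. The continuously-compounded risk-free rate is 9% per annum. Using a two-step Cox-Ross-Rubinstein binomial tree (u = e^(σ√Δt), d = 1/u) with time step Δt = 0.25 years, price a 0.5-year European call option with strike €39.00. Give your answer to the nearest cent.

CRR parameters: u = e^(σ√Δt) = e^(0.45·√0.25) = 1.2523, d = 1/u = 0.7985
Per-period rate: rΔt = 0.09·0.25 = 0.0225, so R = e^0.0225 = 1.0228
Risk-neutral probability p = (e^0.0225 − 0.7985)/(1.2523 − 0.7985) = 0.2242/0.4538 = 0.4941
Terminal stock prices: S_uu = 70.57, S_ud = 45, S_dd = 28.69
Terminal payoffs (S − K): max(31.57, 0) = 31.57, max(6, 0) = 6, max(-10.31, 0) = 0
Node u (S = 56.35): V_u = e^(−0.0225)·[0.4941·31.5740 + 0.5059·6.0000] = 18.2222
Node d (S = 35.93): V_d = e^(−0.0225)·[0.4941·6.0000 + 0.5059·0.0000] = 2.8988
Node 0 (S = 45): V_0 = e^(−0.0225)·[0.4941·18.2222 + 0.5059·2.8988] = 10.2376

€10.24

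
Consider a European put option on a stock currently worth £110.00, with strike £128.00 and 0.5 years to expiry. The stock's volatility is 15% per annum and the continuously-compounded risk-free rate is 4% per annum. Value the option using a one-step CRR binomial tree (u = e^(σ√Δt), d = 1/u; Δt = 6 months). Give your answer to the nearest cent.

CRR parameters: u = e^(σ√Δt) = e^(0.15·√0.5) = 1.1119, d = 1/u = 0.8994
Per-period rate: rΔt = 0.04·0.5 = 0.02, so R = e^0.02 = 1.0202
Risk-neutral probability p = (e^0.02 − 0.8994)/(1.1119 − 0.8994) = 0.1208/0.2125 = 0.5686
Terminal stock prices: S_u = 122.3, S_d = 98.93
Terminal payoffs (K − S): max(5.692, 0) = 5.692, max(29.07, 0) = 29.07
Node 0 (S = 110): V_0 = e^(−0.02)·[0.5686·5.6915 + 0.4314·29.0698] = 15.4654

£15.47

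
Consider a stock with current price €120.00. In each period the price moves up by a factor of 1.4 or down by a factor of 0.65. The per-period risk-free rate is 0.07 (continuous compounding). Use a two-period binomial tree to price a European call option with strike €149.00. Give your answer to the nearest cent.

€23.78

Risk-neutral probability p = (e^0.07 − 0.65)/(1.4 − 0.65) = 0.4225/0.7500 = 0.5633
Terminal stock prices: S_uu = 235.2, S_ud = 109.2, S_dd = 50.7
Terminal payoffs (S − K): max(86.2, 0) = 86.2, max(-39.8, 0) = 0, max(-98.3, 0) = 0
Node u (S = 168): V_u = e^(−0.07)·[0.5633·86.2000 + 0.4367·0.0000] = 45.2773
Node d (S = 78): V_d = e^(−0.07)·[0.5633·0.0000 + 0.4367·0.0000] = 0.0000
Node 0 (S = 120): V_0 = e^(−0.07)·[0.5633·45.2773 + 0.4367·0.0000] = 23.7823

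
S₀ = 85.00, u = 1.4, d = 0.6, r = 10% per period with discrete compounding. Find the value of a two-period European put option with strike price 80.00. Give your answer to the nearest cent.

9.07

Risk-neutral probability p = (1 + 0.1 − 0.6)/(1.4 − 0.6) = 0.5000/0.8000 = 0.6250
Terminal stock prices: S_uu = 166.6, S_ud = 71.4, S_dd = 30.6
Terminal payoffs (K − S): max(-86.6, 0) = 0, max(8.6, 0) = 8.6, max(49.4, 0) = 49.4
Node u (S = 119): V_u = 1/1.1·[0.6250·0.0000 + 0.3750·8.6000] = 2.9318
Node d (S = 51): V_d = 1/1.1·[0.6250·8.6000 + 0.3750·49.4000] = 21.7273
Node 0 (S = 85): V_0 = 1/1.1·[0.6250·2.9318 + 0.3750·21.7273] = 9.0728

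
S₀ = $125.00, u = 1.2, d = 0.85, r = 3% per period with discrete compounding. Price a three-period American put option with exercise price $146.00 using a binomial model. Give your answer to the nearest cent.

Risk-neutral probability p = (1 + 0.03 − 0.85)/(1.2 − 0.85) = 0.1800/0.3500 = 0.5143
Terminal stock prices: S_uuu = 216, S_uud = 153, S_udd = 108.4, S_ddd = 76.77
Terminal payoffs (K − S): max(-70, 0) = 0, max(-7, 0) = 0, max(37.63, 0) = 37.63, max(69.23, 0) = 69.23
Node uu (S = 180): continuation = 1/1.03·[0.5143·0.0000 + 0.4857·0.0000] = 0.0000; exercise value = 0.0000 ≤ continuation, so V_uu = 0.0000
Node ud (S = 127.5): continuation = 1/1.03·[0.5143·0.0000 + 0.4857·37.6250] = 17.7427; exercise value = 18.5000 > continuation, so V_ud = 18.5000 (exercise)
Node dd (S = 90.31): continuation = 1/1.03·[0.5143·37.6250 + 0.4857·69.2344] = 51.4351; exercise value = 55.6875 > continuation, so V_dd = 55.6875 (exercise)
Node u (S = 150): continuation = 1/1.03·[0.5143·0.0000 + 0.4857·18.5000] = 8.7240; exercise value = 0.0000 ≤ continuation, so V_u = 8.7240
Node d (S = 106.2): continuation = 1/1.03·[0.5143·18.5000 + 0.4857·55.6875] = 35.4976; exercise value = 39.7500 > continuation, so V_d = 39.7500 (exercise)
Node 0 (S = 125): continuation = 1/1.03·[0.5143·8.7240 + 0.4857·39.7500] = 23.1007; exercise value = 21.0000 ≤ continuation, so V_0 = 23.1007

$23.10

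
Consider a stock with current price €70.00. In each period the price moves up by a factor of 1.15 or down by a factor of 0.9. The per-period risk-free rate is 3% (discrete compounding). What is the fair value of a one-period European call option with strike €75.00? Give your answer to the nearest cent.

€2.78

Risk-neutral probability p = (1 + 0.03 − 0.9)/(1.15 − 0.9) = 0.1300/0.2500 = 0.5200
Terminal stock prices: S_u = 80.5, S_d = 63
Terminal payoffs (S − K): max(5.5, 0) = 5.5, max(-12, 0) = 0
Node 0 (S = 70): V_0 = 1/1.03·[0.5200·5.5000 + 0.4800·0.0000] = 2.7767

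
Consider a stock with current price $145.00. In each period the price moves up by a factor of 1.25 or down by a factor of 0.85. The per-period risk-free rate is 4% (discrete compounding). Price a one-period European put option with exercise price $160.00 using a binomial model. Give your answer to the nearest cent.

$18.55

Risk-neutral probability p = (1 + 0.04 − 0.85)/(1.25 − 0.85) = 0.1900/0.4000 = 0.4750
Terminal stock prices: S_u = 181.2, S_d = 123.2
Terminal payoffs (K − S): max(-21.25, 0) = 0, max(36.75, 0) = 36.75
Node 0 (S = 145): V_0 = 1/1.04·[0.4750·0.0000 + 0.5250·36.7500] = 18.5517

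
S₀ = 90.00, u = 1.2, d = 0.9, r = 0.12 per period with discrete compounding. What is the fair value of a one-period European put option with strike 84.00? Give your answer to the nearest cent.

Risk-neutral probability p = (1 + 0.12 − 0.9)/(1.2 − 0.9) = 0.2200/0.3000 = 0.7333
Terminal stock prices: S_u = 108, S_d = 81
Terminal payoffs (K − S): max(-24, 0) = 0, max(3, 0) = 3
Node 0 (S = 90): V_0 = 1/1.12·[0.7333·0.0000 + 0.2667·3.0000] = 0.7143

0.71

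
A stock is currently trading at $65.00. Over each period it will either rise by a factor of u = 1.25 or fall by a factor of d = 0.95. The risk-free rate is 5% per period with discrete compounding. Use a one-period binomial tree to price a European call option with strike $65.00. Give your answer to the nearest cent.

Risk-neutral probability p = (1 + 0.05 − 0.95)/(1.25 − 0.95) = 0.1000/0.3000 = 0.3333
Terminal stock prices: S_u = 81.25, S_d = 61.75
Terminal payoffs (S − K): max(16.25, 0) = 16.25, max(-3.25, 0) = 0
Node 0 (S = 65): V_0 = 1/1.05·[0.3333·16.2500 + 0.6667·0.0000] = 5.1587

$5.16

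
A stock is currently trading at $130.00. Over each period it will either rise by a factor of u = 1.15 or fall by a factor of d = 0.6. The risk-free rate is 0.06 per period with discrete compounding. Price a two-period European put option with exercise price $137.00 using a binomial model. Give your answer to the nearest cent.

Risk-neutral probability p = (1 + 0.06 − 0.6)/(1.15 − 0.6) = 0.4600/0.5500 = 0.8364
Terminal stock prices: S_uu = 171.9, S_ud = 89.7, S_dd = 46.8
Terminal payoffs (K − S): max(-34.92, 0) = 0, max(47.3, 0) = 47.3, max(90.2, 0) = 90.2
Node u (S = 149.5): V_u = 1/1.06·[0.8364·0.0000 + 0.1636·47.3000] = 7.3019
Node d (S = 78): V_d = 1/1.06·[0.8364·47.3000 + 0.1636·90.2000] = 51.2453
Node 0 (S = 130): V_0 = 1/1.06·[0.8364·7.3019 + 0.1636·51.2453] = 13.6723

$13.67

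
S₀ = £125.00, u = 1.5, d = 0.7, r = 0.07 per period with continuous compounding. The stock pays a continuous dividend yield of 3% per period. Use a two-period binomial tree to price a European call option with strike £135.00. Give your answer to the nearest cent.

Per-period risk-free factor R = e^0.07 = 1.0725; dividend-adjusted growth = e^(0.07−0.03) = 1.0408.
Risk-neutral probability p = (1.0408 − 0.7)/(1.5 − 0.7) = 0.3408/0.8000 = 0.4260
Terminal stock prices: S_uu = 281.2, S_ud = 131.2, S_dd = 61.25
Terminal payoffs (S − K): max(146.2, 0) = 146.2, max(-3.75, 0) = 0, max(-73.75, 0) = 0
Node u (S = 187.5): V_u = e^(−0.07)·[0.4260·146.2500 + 0.5740·0.0000] = 58.0923
Node d (S = 87.5): V_d = e^(−0.07)·[0.4260·0.0000 + 0.5740·0.0000] = 0.0000
Node 0 (S = 125): V_0 = e^(−0.07)·[0.4260·58.0923 + 0.5740·0.0000] = 23.0750

£23.07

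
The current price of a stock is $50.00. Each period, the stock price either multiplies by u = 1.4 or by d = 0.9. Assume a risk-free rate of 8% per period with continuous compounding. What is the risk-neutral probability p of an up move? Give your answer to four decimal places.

Risk-neutral probability p = (e^0.08 − 0.9)/(1.4 − 0.9) = 0.1833/0.5000 = 0.3666

p = 0.3666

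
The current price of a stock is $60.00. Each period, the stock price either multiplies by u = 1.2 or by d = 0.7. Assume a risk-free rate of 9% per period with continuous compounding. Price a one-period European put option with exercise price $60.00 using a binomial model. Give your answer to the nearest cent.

$3.48

Risk-neutral probability p = (e^0.09 − 0.7)/(1.2 − 0.7) = 0.3942/0.5000 = 0.7883
Terminal stock prices: S_u = 72, S_d = 42
Terminal payoffs (K − S): max(-12, 0) = 0, max(18, 0) = 18
Node 0 (S = 60): V_0 = e^(−0.09)·[0.7883·0.0000 + 0.2117·18.0000] = 3.4818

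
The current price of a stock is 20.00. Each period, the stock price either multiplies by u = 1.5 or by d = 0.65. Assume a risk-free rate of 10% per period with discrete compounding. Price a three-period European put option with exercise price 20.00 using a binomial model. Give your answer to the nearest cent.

3.07

Risk-neutral probability p = (1 + 0.1 − 0.65)/(1.5 − 0.65) = 0.4500/0.8500 = 0.5294
Terminal stock prices: S_uuu = 67.5, S_uud = 29.25, S_udd = 12.68, S_ddd = 5.492
Terminal payoffs (K − S): max(-47.5, 0) = 0, max(-9.25, 0) = 0, max(7.325, 0) = 7.325, max(14.51, 0) = 14.51
Node uu (S = 45): V_uu = 1/1.1·[0.5294·0.0000 + 0.4706·0.0000] = 0.0000
Node ud (S = 19.5): V_ud = 1/1.1·[0.5294·0.0000 + 0.4706·7.3250] = 3.1337
Node dd (S = 8.45): V_dd = 1/1.1·[0.5294·7.3250 + 0.4706·14.5075] = 9.7318
Node u (S = 30): V_u = 1/1.1·[0.5294·0.0000 + 0.4706·3.1337] = 1.3406
Node d (S = 13): V_d = 1/1.1·[0.5294·3.1337 + 0.4706·9.7318] = 5.6715
Node 0 (S = 20): V_0 = 1/1.1·[0.5294·1.3406 + 0.4706·5.6715] = 3.0715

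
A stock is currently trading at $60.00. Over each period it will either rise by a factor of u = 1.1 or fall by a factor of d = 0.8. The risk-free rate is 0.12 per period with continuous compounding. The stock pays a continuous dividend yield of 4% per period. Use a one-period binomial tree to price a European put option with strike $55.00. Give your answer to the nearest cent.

Per-period risk-free factor R = e^0.12 = 1.1275; dividend-adjusted growth = e^(0.12−0.04) = 1.0833.
Risk-neutral probability p = (1.0833 − 0.8)/(1.1 − 0.8) = 0.2833/0.3000 = 0.9443
Terminal stock prices: S_u = 66, S_d = 48
Terminal payoffs (K − S): max(-11, 0) = 0, max(7, 0) = 7
Node 0 (S = 60): V_0 = e^(−0.12)·[0.9443·0.0000 + 0.0557·7.0000] = 0.3459

$0.35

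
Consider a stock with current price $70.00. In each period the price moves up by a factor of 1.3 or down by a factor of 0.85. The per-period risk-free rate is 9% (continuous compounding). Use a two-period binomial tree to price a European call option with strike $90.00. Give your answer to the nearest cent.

$6.96

Risk-neutral probability p = (e^0.09 − 0.85)/(1.3 − 0.85) = 0.2442/0.4500 = 0.5426
Terminal stock prices: S_uu = 118.3, S_ud = 77.35, S_dd = 50.57
Terminal payoffs (S − K): max(28.3, 0) = 28.3, max(-12.65, 0) = 0, max(-39.43, 0) = 0
Node u (S = 91): V_u = e^(−0.09)·[0.5426·28.3000 + 0.4574·0.0000] = 14.0342
Node d (S = 59.5): V_d = e^(−0.09)·[0.5426·0.0000 + 0.4574·0.0000] = 0.0000
Node 0 (S = 70): V_0 = e^(−0.09)·[0.5426·14.0342 + 0.4574·0.0000] = 6.9597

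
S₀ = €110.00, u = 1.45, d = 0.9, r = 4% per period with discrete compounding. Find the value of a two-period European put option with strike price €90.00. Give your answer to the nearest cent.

€0.46

Risk-neutral probability p = (1 + 0.04 − 0.9)/(1.45 − 0.9) = 0.1400/0.5500 = 0.2545
Terminal stock prices: S_uu = 231.3, S_ud = 143.6, S_dd = 89.1
Terminal payoffs (K − S): max(-141.3, 0) = 0, max(-53.55, 0) = 0, max(0.9, 0) = 0.9
Node u (S = 159.5): V_u = 1/1.04·[0.2545·0.0000 + 0.7455·0.0000] = 0.0000
Node d (S = 99): V_d = 1/1.04·[0.2545·0.0000 + 0.7455·0.9000] = 0.6451
Node 0 (S = 110): V_0 = 1/1.04·[0.2545·0.0000 + 0.7455·0.6451] = 0.4624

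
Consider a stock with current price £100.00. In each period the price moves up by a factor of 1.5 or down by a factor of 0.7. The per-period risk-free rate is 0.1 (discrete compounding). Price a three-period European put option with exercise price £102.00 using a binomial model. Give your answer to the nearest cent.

Risk-neutral probability p = (1 + 0.1 − 0.7)/(1.5 − 0.7) = 0.4000/0.8000 = 0.5000
Terminal stock prices: S_uuu = 337.5, S_uud = 157.5, S_udd = 73.5, S_ddd = 34.3
Terminal payoffs (K − S): max(-235.5, 0) = 0, max(-55.5, 0) = 0, max(28.5, 0) = 28.5, max(67.7, 0) = 67.7
Node uu (S = 225): V_uu = 1/1.1·[0.5000·0.0000 + 0.5000·0.0000] = 0.0000
Node ud (S = 105): V_ud = 1/1.1·[0.5000·0.0000 + 0.5000·28.5000] = 12.9545
Node dd (S = 49): V_dd = 1/1.1·[0.5000·28.5000 + 0.5000·67.7000] = 43.7273
Node u (S = 150): V_u = 1/1.1·[0.5000·0.0000 + 0.5000·12.9545] = 5.8884
Node d (S = 70): V_d = 1/1.1·[0.5000·12.9545 + 0.5000·43.7273] = 25.7645
Node 0 (S = 100): V_0 = 1/1.1·[0.5000·5.8884 + 0.5000·25.7645] = 14.3877

£14.39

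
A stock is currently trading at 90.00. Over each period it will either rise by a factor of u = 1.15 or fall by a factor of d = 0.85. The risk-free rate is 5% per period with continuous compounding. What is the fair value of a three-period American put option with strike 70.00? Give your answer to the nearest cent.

Risk-neutral probability p = (e^0.05 − 0.85)/(1.15 − 0.85) = 0.2013/0.3000 = 0.6709
Terminal stock prices: S_uuu = 136.9, S_uud = 101.2, S_udd = 74.78, S_ddd = 55.27
Terminal payoffs (K − S): max(-66.88, 0) = 0, max(-31.17, 0) = 0, max(-4.779, 0) = 0, max(14.73, 0) = 14.73
Node uu (S = 119): continuation = e^(−0.05)·[0.6709·0.0000 + 0.3291·0.0000] = 0.0000; exercise value = 0.0000 ≤ continuation, so V_uu = 0.0000
Node ud (S = 87.97): continuation = e^(−0.05)·[0.6709·0.0000 + 0.3291·0.0000] = 0.0000; exercise value = 0.0000 ≤ continuation, so V_ud = 0.0000
Node dd (S = 65.02): continuation = e^(−0.05)·[0.6709·0.0000 + 0.3291·14.7288] = 4.6108; exercise value = 4.9750 > continuation, so V_dd = 4.9750 (exercise)
Node u (S = 103.5): continuation = e^(−0.05)·[0.6709·0.0000 + 0.3291·0.0000] = 0.0000; exercise value = 0.0000 ≤ continuation, so V_u = 0.0000
Node d (S = 76.5): continuation = e^(−0.05)·[0.6709·0.0000 + 0.3291·4.9750] = 1.5574; exercise value = 0.0000 ≤ continuation, so V_d = 1.5574
Node 0 (S = 90): continuation = e^(−0.05)·[0.6709·0.0000 + 0.3291·1.5574] = 0.4875; exercise value = 0.0000 ≤ continuation, so V_0 = 0.4875

0.49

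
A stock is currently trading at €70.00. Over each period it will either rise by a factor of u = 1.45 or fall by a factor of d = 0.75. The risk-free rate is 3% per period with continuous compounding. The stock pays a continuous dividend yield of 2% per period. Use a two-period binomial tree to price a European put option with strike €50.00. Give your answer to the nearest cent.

Per-period risk-free factor R = e^0.03 = 1.0305; dividend-adjusted growth = e^(0.03−0.02) = 1.0101.
Risk-neutral probability p = (1.0101 − 0.75)/(1.45 − 0.75) = 0.2601/0.7000 = 0.3715
Terminal stock prices: S_uu = 147.2, S_ud = 76.12, S_dd = 39.38
Terminal payoffs (K − S): max(-97.18, 0) = 0, max(-26.12, 0) = 0, max(10.62, 0) = 10.62
Node u (S = 101.5): V_u = e^(−0.03)·[0.3715·0.0000 + 0.6285·0.0000] = 0.0000
Node d (S = 52.5): V_d = e^(−0.03)·[0.3715·0.0000 + 0.6285·10.6250] = 6.4805
Node 0 (S = 70): V_0 = e^(−0.03)·[0.3715·0.0000 + 0.6285·6.4805] = 3.9526

€3.95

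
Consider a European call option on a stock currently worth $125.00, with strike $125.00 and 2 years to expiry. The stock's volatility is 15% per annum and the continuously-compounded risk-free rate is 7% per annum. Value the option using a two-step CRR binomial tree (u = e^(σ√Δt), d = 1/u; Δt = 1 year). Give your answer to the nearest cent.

$18.81

CRR parameters: u = e^(σ√Δt) = e^(0.15·√1) = 1.1618, d = 1/u = 0.8607
Per-period rate: rΔt = 0.07·1 = 0.07, so R = e^0.07 = 1.0725
Risk-neutral probability p = (e^0.07 − 0.8607)/(1.1618 − 0.8607) = 0.2118/0.3011 = 0.7034
Terminal stock prices: S_uu = 168.7, S_ud = 125, S_dd = 92.6
Terminal payoffs (S − K): max(43.73, 0) = 43.73, max(0, 0) = 0, max(-32.4, 0) = 0
Node u (S = 145.2): V_u = e^(−0.07)·[0.7034·43.7324 + 0.2966·0.0000] = 28.6801
Node d (S = 107.6): V_d = e^(−0.07)·[0.7034·0.0000 + 0.2966·0.0000] = 0.0000
Node 0 (S = 125): V_0 = e^(−0.07)·[0.7034·28.6801 + 0.2966·0.0000] = 18.8086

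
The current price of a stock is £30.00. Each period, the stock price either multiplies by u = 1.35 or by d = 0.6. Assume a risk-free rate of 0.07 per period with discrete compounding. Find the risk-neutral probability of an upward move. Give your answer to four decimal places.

p = 0.6267

Risk-neutral probability p = (1 + 0.07 − 0.6)/(1.35 − 0.6) = 0.4700/0.7500 = 0.6267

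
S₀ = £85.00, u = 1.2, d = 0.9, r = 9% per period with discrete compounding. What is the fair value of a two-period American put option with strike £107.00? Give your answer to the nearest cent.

Risk-neutral probability p = (1 + 0.09 − 0.9)/(1.2 − 0.9) = 0.1900/0.3000 = 0.6333
Terminal stock prices: S_uu = 122.4, S_ud = 91.8, S_dd = 68.85
Terminal payoffs (K − S): max(-15.4, 0) = 0, max(15.2, 0) = 15.2, max(38.15, 0) = 38.15
Node u (S = 102): continuation = 1/1.09·[0.6333·0.0000 + 0.3667·15.2000] = 5.1131; exercise value = 5.0000 ≤ continuation, so V_u = 5.1131
Node d (S = 76.5): continuation = 1/1.09·[0.6333·15.2000 + 0.3667·38.1500] = 21.6651; exercise value = 30.5000 > continuation, so V_d = 30.5000 (exercise)
Node 0 (S = 85): continuation = 1/1.09·[0.6333·5.1131 + 0.3667·30.5000] = 13.2309; exercise value = 22.0000 > continuation, so V_0 = 22.0000 (exercise)

£22.00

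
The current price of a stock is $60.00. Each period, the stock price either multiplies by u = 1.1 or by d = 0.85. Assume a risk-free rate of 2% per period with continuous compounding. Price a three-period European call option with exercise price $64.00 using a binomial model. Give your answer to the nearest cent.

Risk-neutral probability p = (e^0.02 − 0.85)/(1.1 − 0.85) = 0.1702/0.2500 = 0.6808
Terminal stock prices: S_uuu = 79.86, S_uud = 61.71, S_udd = 47.68, S_ddd = 36.85
Terminal payoffs (S − K): max(15.86, 0) = 15.86, max(-2.29, 0) = 0, max(-16.32, 0) = 0, max(-27.15, 0) = 0
Node uu (S = 72.6): V_uu = e^(−0.02)·[0.6808·15.8600 + 0.3192·0.0000] = 10.5838
Node ud (S = 56.1): V_ud = e^(−0.02)·[0.6808·0.0000 + 0.3192·0.0000] = 0.0000
Node dd (S = 43.35): V_dd = e^(−0.02)·[0.6808·0.0000 + 0.3192·0.0000] = 0.0000
Node u (S = 66): V_u = e^(−0.02)·[0.6808·10.5838 + 0.3192·0.0000] = 7.0628
Node d (S = 51): V_d = e^(−0.02)·[0.6808·0.0000 + 0.3192·0.0000] = 0.0000
Node 0 (S = 60): V_0 = e^(−0.02)·[0.6808·7.0628 + 0.3192·0.0000] = 4.7132

$4.71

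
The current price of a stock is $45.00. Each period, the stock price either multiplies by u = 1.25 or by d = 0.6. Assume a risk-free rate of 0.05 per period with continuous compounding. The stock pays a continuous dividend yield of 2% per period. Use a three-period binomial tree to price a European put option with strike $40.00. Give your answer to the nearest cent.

Per-period risk-free factor R = e^0.05 = 1.0513; dividend-adjusted growth = e^(0.05−0.02) = 1.0305.
Risk-neutral probability p = (1.0305 − 0.6)/(1.25 − 0.6) = 0.4305/0.6500 = 0.6622
Terminal stock prices: S_uuu = 87.89, S_uud = 42.19, S_udd = 20.25, S_ddd = 9.72
Terminal payoffs (K − S): max(-47.89, 0) = 0, max(-2.188, 0) = 0, max(19.75, 0) = 19.75, max(30.28, 0) = 30.28
Node uu (S = 70.31): V_uu = e^(−0.05)·[0.6622·0.0000 + 0.3378·0.0000] = 0.0000
Node ud (S = 33.75): V_ud = e^(−0.05)·[0.6622·0.0000 + 0.3378·19.7500] = 6.3455
Node dd (S = 16.2): V_dd = e^(−0.05)·[0.6622·19.7500 + 0.3378·30.2800] = 22.1700
Node u (S = 56.25): V_u = e^(−0.05)·[0.6622·0.0000 + 0.3378·6.3455] = 2.0387
Node d (S = 27): V_d = e^(−0.05)·[0.6622·6.3455 + 0.3378·22.1700] = 11.1202
Node 0 (S = 45): V_0 = e^(−0.05)·[0.6622·2.0387 + 0.3378·11.1202] = 4.8571

$4.86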